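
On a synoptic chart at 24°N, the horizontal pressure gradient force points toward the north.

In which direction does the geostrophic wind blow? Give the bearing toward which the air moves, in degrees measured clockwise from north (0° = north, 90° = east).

The pressure-gradient force points toward the north (bearing 000°).
Geostrophic balance: in the Northern Hemisphere the Coriolis force deflects motion to the right, so the geostrophic wind blows 90° to the right of the pressure-gradient force (low pressure on the left).
Rotating 000° by 90° clockwise gives 090° — the wind blows toward the east.

090°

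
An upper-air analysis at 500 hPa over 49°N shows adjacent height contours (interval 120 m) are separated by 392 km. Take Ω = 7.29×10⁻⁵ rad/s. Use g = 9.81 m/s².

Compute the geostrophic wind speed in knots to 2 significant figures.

53 knots

Coriolis parameter at 49°N:
f = 2Ω sin φ = 2 × 7.29×10⁻⁵ × sin 49° = 1.10×10⁻⁴ s⁻¹
Height gradient: |∂Z/∂n| = 120 m / 392000 m = 3.06×10⁻⁴
On a pressure surface, geostrophic balance gives V_g = (g/f)|∂Z/∂n|:
V_g = 9.81 × 3.06×10⁻⁴ / 1.10×10⁻⁴ = 27.3 m/s
Converting: 27.3 m/s × 1.944 = 53 knots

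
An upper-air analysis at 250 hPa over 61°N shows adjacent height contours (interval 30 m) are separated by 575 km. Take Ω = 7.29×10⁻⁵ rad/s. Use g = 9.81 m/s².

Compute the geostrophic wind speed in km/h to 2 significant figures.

14 km/h

Coriolis parameter at 61°N:
f = 2Ω sin φ = 2 × 7.29×10⁻⁵ × sin 61° = 1.28×10⁻⁴ s⁻¹
Height gradient: |∂Z/∂n| = 30 m / 575000 m = 5.22×10⁻⁵
On a pressure surface, geostrophic balance gives V_g = (g/f)|∂Z/∂n|:
V_g = 9.81 × 5.22×10⁻⁵ / 1.28×10⁻⁴ = 4.01 m/s
Converting: 4.01 m/s × 3.6 = 14 km/h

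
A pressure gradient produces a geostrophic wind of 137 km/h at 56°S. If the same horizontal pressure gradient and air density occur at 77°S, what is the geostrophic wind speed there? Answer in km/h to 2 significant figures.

With the same pressure gradient and density, V_g ∝ 1/f ∝ 1/sin φ.
V₂ = V₁ · sin φ₁ / sin φ₂ = 137 × sin 56° / sin 77°
V₂ = 137 × 0.8290/0.9744 = 120 km/h

120 km/h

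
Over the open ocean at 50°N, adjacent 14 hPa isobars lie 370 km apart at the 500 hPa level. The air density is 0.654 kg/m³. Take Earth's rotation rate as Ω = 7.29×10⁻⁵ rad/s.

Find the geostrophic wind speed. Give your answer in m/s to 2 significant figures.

52 m/s

Coriolis parameter at 50°N:
f = 2Ω sin φ = 2 × 7.29×10⁻⁵ × sin 50° = 1.12×10⁻⁴ s⁻¹
Pressure gradient: |∂P/∂n| = 1400 Pa / 370000 m = 3.78×10⁻³ Pa/m
Geostrophic balance (pressure-gradient force = Coriolis force):
V_g = (1/(fρ)) |∂P/∂n| = 3.78×10⁻³ / (1.12×10⁻⁴ × 0.654) = 51.8 m/s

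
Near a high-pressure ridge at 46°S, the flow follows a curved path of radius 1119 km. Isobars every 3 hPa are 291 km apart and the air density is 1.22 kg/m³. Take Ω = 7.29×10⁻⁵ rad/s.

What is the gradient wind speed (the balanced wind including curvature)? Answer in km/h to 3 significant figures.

Coriolis parameter at 46°S:
f = 2Ω sin φ = 2 × 7.29×10⁻⁵ × sin 46° = 1.05×10⁻⁴ s⁻¹
Pressure gradient: |∂P/∂n| = 300 Pa / 291000 m = 1.03×10⁻³ Pa/m
Geostrophic speed: V_g = |∂P/∂n|/(fρ) = 1.03×10⁻³/(1.05×10⁻⁴ × 1.22) = 8.06 m/s
Around a high, pressure-gradient force acts outward with centrifugal, so Coriolis balances both:
fV = (1/ρ)|∂P/∂n| + V²/R  →  V² − fR·V + fR·V_g = 0
With fR = 1.05×10⁻⁴ × 1119×10³ m = 117 m/s:
V = [fR − √((fR)² − 4 fR V_g)]/2 = [117 − √(117² − 4×117×8.06)]/2 = 8.7 m/s
Supergeostrophic (V > V_g = 8.06 m/s), as expected around a high.
Converting: 8.7 m/s × 3.6 = 31.3 km/h

31.3 km/h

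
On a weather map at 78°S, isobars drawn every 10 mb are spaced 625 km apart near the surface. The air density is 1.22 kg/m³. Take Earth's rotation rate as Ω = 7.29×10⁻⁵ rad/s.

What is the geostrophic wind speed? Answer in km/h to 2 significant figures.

Coriolis parameter at 78°S:
f = 2Ω sin φ = 2 × 7.29×10⁻⁵ × sin 78° = 1.43×10⁻⁴ s⁻¹
Pressure gradient: |∂P/∂n| = 1000 Pa / 625000 m = 1.60×10⁻³ Pa/m
Geostrophic balance (pressure-gradient force = Coriolis force):
V_g = (1/(fρ)) |∂P/∂n| = 1.60×10⁻³ / (1.43×10⁻⁴ × 1.22) = 9.20 m/s
Converting: 9.20 m/s × 3.6 = 33 km/h

33 km/h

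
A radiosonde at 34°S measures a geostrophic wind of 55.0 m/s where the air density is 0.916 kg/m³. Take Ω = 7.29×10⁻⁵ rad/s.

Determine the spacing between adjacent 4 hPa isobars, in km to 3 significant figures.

Coriolis parameter at 34°S:
f = 2Ω sin φ = 2 × 7.29×10⁻⁵ × sin 34° = 8.15×10⁻⁵ s⁻¹
Geostrophic balance rearranged: |∂P/∂n| = f ρ V_g
|∂P/∂n| = 8.15×10⁻⁵ × 0.916 × 55.0 = 4.11×10⁻³ Pa/m
Isobar spacing: Δn = ΔP/|∂P/∂n| = 400 Pa / 4.11×10⁻³ Pa/m = 97383 m ≈ 97.4 km

97.4 km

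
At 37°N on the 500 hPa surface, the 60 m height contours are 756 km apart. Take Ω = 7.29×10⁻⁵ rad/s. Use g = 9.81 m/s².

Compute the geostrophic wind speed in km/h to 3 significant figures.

Coriolis parameter at 37°N:
f = 2Ω sin φ = 2 × 7.29×10⁻⁵ × sin 37° = 8.77×10⁻⁵ s⁻¹
Height gradient: |∂Z/∂n| = 60 m / 756000 m = 7.94×10⁻⁵
On a pressure surface, geostrophic balance gives V_g = (g/f)|∂Z/∂n|:
V_g = 9.81 × 7.94×10⁻⁵ / 8.77×10⁻⁵ = 8.87 m/s
Converting: 8.87 m/s × 3.6 = 31.9 km/h

31.9 km/h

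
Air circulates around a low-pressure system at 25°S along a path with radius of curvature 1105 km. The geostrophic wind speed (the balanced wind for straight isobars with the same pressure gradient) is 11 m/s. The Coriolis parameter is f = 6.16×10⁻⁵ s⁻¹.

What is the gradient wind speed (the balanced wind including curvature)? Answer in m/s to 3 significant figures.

Around a low, centrifugal force acts outward with Coriolis, so pressure-gradient force balances both:
(1/ρ)|∂P/∂n| = fV + V²/R  →  V² + fR·V − fR·V_g = 0
With fR = 6.16×10⁻⁵ × 1105×10³ m = 68.1 m/s:
V = [−fR + √((fR)² + 4 fR V_g)]/2 = [−68.1 + √(68.1² + 4×68.1×11)]/2 = 9.64 m/s
Subgeostrophic (V < V_g = 11 m/s), as expected around a low.

9.64 m/s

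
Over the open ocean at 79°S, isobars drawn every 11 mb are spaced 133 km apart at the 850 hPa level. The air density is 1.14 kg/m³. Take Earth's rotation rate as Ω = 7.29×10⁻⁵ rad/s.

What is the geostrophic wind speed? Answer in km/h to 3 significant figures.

Coriolis parameter at 79°S:
f = 2Ω sin φ = 2 × 7.29×10⁻⁵ × sin 79° = 1.43×10⁻⁴ s⁻¹
Pressure gradient: |∂P/∂n| = 1100 Pa / 133000 m = 8.27×10⁻³ Pa/m
Geostrophic balance (pressure-gradient force = Coriolis force):
V_g = (1/(fρ)) |∂P/∂n| = 8.27×10⁻³ / (1.43×10⁻⁴ × 1.14) = 50.7 m/s
Converting: 50.7 m/s × 3.6 = 182 km/h

182 km/h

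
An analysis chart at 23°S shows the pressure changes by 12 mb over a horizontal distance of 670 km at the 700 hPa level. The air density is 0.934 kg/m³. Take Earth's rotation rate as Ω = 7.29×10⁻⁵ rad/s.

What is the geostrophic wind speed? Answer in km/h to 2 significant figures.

120 km/h

Coriolis parameter at 23°S:
f = 2Ω sin φ = 2 × 7.29×10⁻⁵ × sin 23° = 5.70×10⁻⁵ s⁻¹
Pressure gradient: |∂P/∂n| = 1200 Pa / 670000 m = 1.79×10⁻³ Pa/m
Geostrophic balance (pressure-gradient force = Coriolis force):
V_g = (1/(fρ)) |∂P/∂n| = 1.79×10⁻³ / (5.70×10⁻⁵ × 0.934) = 33.7 m/s
Converting: 33.7 m/s × 3.6 = 120 km/h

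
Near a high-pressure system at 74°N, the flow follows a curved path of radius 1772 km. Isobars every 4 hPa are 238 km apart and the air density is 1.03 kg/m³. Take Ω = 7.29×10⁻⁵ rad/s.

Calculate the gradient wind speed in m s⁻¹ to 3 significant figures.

12.2 m s⁻¹

Coriolis parameter at 74°N:
f = 2Ω sin φ = 2 × 7.29×10⁻⁵ × sin 74° = 1.40×10⁻⁴ s⁻¹
Pressure gradient: |∂P/∂n| = 400 Pa / 238000 m = 1.68×10⁻³ Pa/m
Geostrophic speed: V_g = |∂P/∂n|/(fρ) = 1.68×10⁻³/(1.40×10⁻⁴ × 1.03) = 11.6 m/s
Around a high, pressure-gradient force acts outward with centrifugal, so Coriolis balances both:
fV = (1/ρ)|∂P/∂n| + V²/R  →  V² − fR·V + fR·V_g = 0
With fR = 1.40×10⁻⁴ × 1772×10³ m = 248 m/s:
V = [fR − √((fR)² − 4 fR V_g)]/2 = [248 − √(248² − 4×248×11.6)]/2 = 12.2 m/s
Supergeostrophic (V > V_g = 11.6 m/s), as expected around a high.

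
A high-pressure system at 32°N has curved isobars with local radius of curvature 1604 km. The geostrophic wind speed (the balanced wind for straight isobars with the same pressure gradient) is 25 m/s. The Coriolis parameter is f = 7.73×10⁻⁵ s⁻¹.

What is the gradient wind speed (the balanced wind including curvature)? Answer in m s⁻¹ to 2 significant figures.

Around a high, pressure-gradient force acts outward with centrifugal, so Coriolis balances both:
fV = (1/ρ)|∂P/∂n| + V²/R  →  V² − fR·V + fR·V_g = 0
With fR = 7.73×10⁻⁵ × 1604×10³ m = 124 m/s:
V = [fR − √((fR)² − 4 fR V_g)]/2 = [124 − √(124² − 4×124×25)]/2 = 34.7 m/s
Supergeostrophic (V > V_g = 25 m/s), as expected around a high.

35 m s⁻¹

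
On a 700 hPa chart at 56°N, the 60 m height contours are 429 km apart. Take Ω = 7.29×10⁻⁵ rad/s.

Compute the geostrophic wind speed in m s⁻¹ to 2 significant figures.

Coriolis parameter at 56°N:
f = 2Ω sin φ = 2 × 7.29×10⁻⁵ × sin 56° = 1.21×10⁻⁴ s⁻¹
Height gradient: |∂Z/∂n| = 60 m / 429000 m = 1.40×10⁻⁴
On a pressure surface, geostrophic balance gives V_g = (g/f)|∂Z/∂n|:
V_g = 9.81 × 1.40×10⁻⁴ / 1.21×10⁻⁴ = 11.4 m/s

11 m s⁻¹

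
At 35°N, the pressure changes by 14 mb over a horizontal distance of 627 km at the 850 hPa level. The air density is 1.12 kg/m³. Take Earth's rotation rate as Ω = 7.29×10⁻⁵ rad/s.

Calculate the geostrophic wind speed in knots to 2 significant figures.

Coriolis parameter at 35°N:
f = 2Ω sin φ = 2 × 7.29×10⁻⁵ × sin 35° = 8.36×10⁻⁵ s⁻¹
Pressure gradient: |∂P/∂n| = 1400 Pa / 627000 m = 2.23×10⁻³ Pa/m
Geostrophic balance (pressure-gradient force = Coriolis force):
V_g = (1/(fρ)) |∂P/∂n| = 2.23×10⁻³ / (8.36×10⁻⁵ × 1.12) = 23.8 m/s
Converting: 23.8 m/s × 1.944 = 46 knots

46 knots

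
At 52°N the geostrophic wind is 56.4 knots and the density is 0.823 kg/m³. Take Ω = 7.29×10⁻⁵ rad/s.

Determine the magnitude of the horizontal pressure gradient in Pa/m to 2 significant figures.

2.7×10⁻³ Pa/m

Coriolis parameter at 52°N:
f = 2Ω sin φ = 2 × 7.29×10⁻⁵ × sin 52° = 1.15×10⁻⁴ s⁻¹
Wind speed in SI: 56.4 knots = 29.0 m/s
Geostrophic balance rearranged: |∂P/∂n| = f ρ V_g
|∂P/∂n| = 1.15×10⁻⁴ × 0.823 × 29.0 = 2.74×10⁻³ Pa/m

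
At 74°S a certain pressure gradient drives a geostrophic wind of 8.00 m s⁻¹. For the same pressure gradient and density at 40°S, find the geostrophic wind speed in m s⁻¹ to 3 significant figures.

With the same pressure gradient and density, V_g ∝ 1/f ∝ 1/sin φ.
V₂ = V₁ · sin φ₁ / sin φ₂ = 8.00 × sin 74° / sin 40°
V₂ = 8.00 × 0.9613/0.6428 = 12.0 m s⁻¹

12.0 m s⁻¹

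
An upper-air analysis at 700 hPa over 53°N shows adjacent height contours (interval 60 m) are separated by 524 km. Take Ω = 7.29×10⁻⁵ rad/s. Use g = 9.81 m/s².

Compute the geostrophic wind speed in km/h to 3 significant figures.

34.7 km/h

Coriolis parameter at 53°N:
f = 2Ω sin φ = 2 × 7.29×10⁻⁵ × sin 53° = 1.16×10⁻⁴ s⁻¹
Height gradient: |∂Z/∂n| = 60 m / 524000 m = 1.15×10⁻⁴
On a pressure surface, geostrophic balance gives V_g = (g/f)|∂Z/∂n|:
V_g = 9.81 × 1.15×10⁻⁴ / 1.16×10⁻⁴ = 9.65 m/s
Converting: 9.65 m/s × 3.6 = 34.7 km/h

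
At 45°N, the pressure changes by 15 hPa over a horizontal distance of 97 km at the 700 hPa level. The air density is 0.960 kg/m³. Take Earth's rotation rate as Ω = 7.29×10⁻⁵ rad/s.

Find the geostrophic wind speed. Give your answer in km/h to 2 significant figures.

560 km/h

Coriolis parameter at 45°N:
f = 2Ω sin φ = 2 × 7.29×10⁻⁵ × sin 45° = 1.03×10⁻⁴ s⁻¹
Pressure gradient: |∂P/∂n| = 1500 Pa / 97000 m = 1.55×10⁻² Pa/m
Geostrophic balance (pressure-gradient force = Coriolis force):
V_g = (1/(fρ)) |∂P/∂n| = 1.55×10⁻² / (1.03×10⁻⁴ × 0.960) = 156 m/s
Converting: 156 m/s × 3.6 = 560 km/h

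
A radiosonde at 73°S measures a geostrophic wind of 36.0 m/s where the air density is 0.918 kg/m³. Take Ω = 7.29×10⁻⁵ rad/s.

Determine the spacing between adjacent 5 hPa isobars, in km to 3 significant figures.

Coriolis parameter at 73°S:
f = 2Ω sin φ = 2 × 7.29×10⁻⁵ × sin 73° = 1.39×10⁻⁴ s⁻¹
Geostrophic balance rearranged: |∂P/∂n| = f ρ V_g
|∂P/∂n| = 1.39×10⁻⁴ × 0.918 × 36.0 = 4.61×10⁻³ Pa/m
Isobar spacing: Δn = ΔP/|∂P/∂n| = 500 Pa / 4.61×10⁻³ Pa/m = 108510 m ≈ 109 km

109 km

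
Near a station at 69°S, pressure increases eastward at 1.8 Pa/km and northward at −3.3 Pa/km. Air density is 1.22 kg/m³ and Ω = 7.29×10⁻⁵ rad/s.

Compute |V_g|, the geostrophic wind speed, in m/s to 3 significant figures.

Coriolis parameter at 69°S:
f = 2Ω sin φ = 2 × 7.29×10⁻⁵ × sin 69° = 1.36×10⁻⁴ s⁻¹
In the Southern Hemisphere f is negative: f = −1.36×10⁻⁴ s⁻¹.
Component geostrophic relations (x east, y north):
u_g = −(1/(fρ)) ∂P/∂y,  v_g = (1/(fρ)) ∂P/∂x
u_g = −(−3.3×10⁻³)/(−1.36×10⁻⁴ × 1.22) = −19.9 m/s;  v_g = (1.8×10⁻³)/(−1.36×10⁻⁴ × 1.22) = −10.8 m/s
|V_g| = √(u_g² + v_g²) = 22.6 m/s

22.6 m/s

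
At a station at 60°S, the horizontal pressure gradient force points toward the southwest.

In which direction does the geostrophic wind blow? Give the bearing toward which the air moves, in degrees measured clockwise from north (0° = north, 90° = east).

135°

The pressure-gradient force points toward the southwest (bearing 225°).
Geostrophic balance: in the Southern Hemisphere the Coriolis force deflects motion to the left, so the geostrophic wind blows 90° to the left of the pressure-gradient force (low pressure on the right).
Rotating 225° by 90° counterclockwise gives 135° — the wind blows toward the southeast.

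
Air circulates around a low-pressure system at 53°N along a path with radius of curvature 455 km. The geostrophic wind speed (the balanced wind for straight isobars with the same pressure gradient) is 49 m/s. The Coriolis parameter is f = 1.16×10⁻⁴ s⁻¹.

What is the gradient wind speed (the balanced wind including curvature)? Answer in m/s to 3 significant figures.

Around a low, centrifugal force acts outward with Coriolis, so pressure-gradient force balances both:
(1/ρ)|∂P/∂n| = fV + V²/R  →  V² + fR·V − fR·V_g = 0
With fR = 1.16×10⁻⁴ × 455×10³ m = 52.8 m/s:
V = [−fR + √((fR)² + 4 fR V_g)]/2 = [−52.8 + √(52.8² + 4×52.8×49)]/2 = 30.9 m/s
Subgeostrophic (V < V_g = 49 m/s), as expected around a low.

30.9 m/s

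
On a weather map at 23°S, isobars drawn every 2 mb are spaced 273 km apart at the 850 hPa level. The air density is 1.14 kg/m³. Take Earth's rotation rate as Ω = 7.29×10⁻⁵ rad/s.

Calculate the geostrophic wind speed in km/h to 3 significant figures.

Coriolis parameter at 23°S:
f = 2Ω sin φ = 2 × 7.29×10⁻⁵ × sin 23° = 5.70×10⁻⁵ s⁻¹
Pressure gradient: |∂P/∂n| = 200 Pa / 273000 m = 7.33×10⁻⁴ Pa/m
Geostrophic balance (pressure-gradient force = Coriolis force):
V_g = (1/(fρ)) |∂P/∂n| = 7.33×10⁻⁴ / (5.70×10⁻⁵ × 1.14) = 11.3 m/s
Converting: 11.3 m/s × 3.6 = 40.6 km/h

40.6 km/h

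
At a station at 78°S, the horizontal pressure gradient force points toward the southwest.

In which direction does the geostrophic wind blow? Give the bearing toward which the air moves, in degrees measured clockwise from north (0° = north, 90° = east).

The pressure-gradient force points toward the southwest (bearing 225°).
Geostrophic balance: in the Southern Hemisphere the Coriolis force deflects motion to the left, so the geostrophic wind blows 90° to the left of the pressure-gradient force (low pressure on the right).
Rotating 225° by 90° counterclockwise gives 135° — the wind blows toward the southeast.

135°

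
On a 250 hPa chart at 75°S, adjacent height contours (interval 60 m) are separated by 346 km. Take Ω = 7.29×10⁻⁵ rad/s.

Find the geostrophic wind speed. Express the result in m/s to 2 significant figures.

12 m/s

Coriolis parameter at 75°S:
f = 2Ω sin φ = 2 × 7.29×10⁻⁵ × sin 75° = 1.41×10⁻⁴ s⁻¹
Height gradient: |∂Z/∂n| = 60 m / 346000 m = 1.73×10⁻⁴
On a pressure surface, geostrophic balance gives V_g = (g/f)|∂Z/∂n|:
V_g = 9.81 × 1.73×10⁻⁴ / 1.41×10⁻⁴ = 12.1 m/s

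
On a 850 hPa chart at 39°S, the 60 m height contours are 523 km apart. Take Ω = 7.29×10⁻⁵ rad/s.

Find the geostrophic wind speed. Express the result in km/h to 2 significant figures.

Coriolis parameter at 39°S:
f = 2Ω sin φ = 2 × 7.29×10⁻⁵ × sin 39° = 9.18×10⁻⁵ s⁻¹
Height gradient: |∂Z/∂n| = 60 m / 523000 m = 1.15×10⁻⁴
On a pressure surface, geostrophic balance gives V_g = (g/f)|∂Z/∂n|:
V_g = 9.81 × 1.15×10⁻⁴ / 9.18×10⁻⁵ = 12.3 m/s
Converting: 12.3 m/s × 3.6 = 44 km/h

44 km/h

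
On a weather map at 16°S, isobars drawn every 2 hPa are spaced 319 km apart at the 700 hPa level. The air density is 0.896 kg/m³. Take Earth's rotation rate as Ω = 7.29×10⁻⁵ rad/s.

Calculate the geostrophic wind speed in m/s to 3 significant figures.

Coriolis parameter at 16°S:
f = 2Ω sin φ = 2 × 7.29×10⁻⁵ × sin 16° = 4.02×10⁻⁵ s⁻¹
Pressure gradient: |∂P/∂n| = 200 Pa / 319000 m = 6.27×10⁻⁴ Pa/m
Geostrophic balance (pressure-gradient force = Coriolis force):
V_g = (1/(fρ)) |∂P/∂n| = 6.27×10⁻⁴ / (4.02×10⁻⁵ × 0.896) = 17.4 m/s

17.4 m/s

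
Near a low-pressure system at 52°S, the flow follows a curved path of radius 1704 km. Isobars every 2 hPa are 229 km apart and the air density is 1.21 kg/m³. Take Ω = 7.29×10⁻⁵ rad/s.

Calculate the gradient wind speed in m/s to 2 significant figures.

6.1 m/s

Coriolis parameter at 52°S:
f = 2Ω sin φ = 2 × 7.29×10⁻⁵ × sin 52° = 1.15×10⁻⁴ s⁻¹
Pressure gradient: |∂P/∂n| = 200 Pa / 229000 m = 8.73×10⁻⁴ Pa/m
Geostrophic speed: V_g = |∂P/∂n|/(fρ) = 8.73×10⁻⁴/(1.15×10⁻⁴ × 1.21) = 6.28 m/s
Around a low, centrifugal force acts outward with Coriolis, so pressure-gradient force balances both:
(1/ρ)|∂P/∂n| = fV + V²/R  →  V² + fR·V − fR·V_g = 0
With fR = 1.15×10⁻⁴ × 1704×10³ m = 196 m/s:
V = [−fR + √((fR)² + 4 fR V_g)]/2 = [−196 + √(196² + 4×196×6.28)]/2 = 6.09 m/s
Subgeostrophic (V < V_g = 6.28 m/s), as expected around a low.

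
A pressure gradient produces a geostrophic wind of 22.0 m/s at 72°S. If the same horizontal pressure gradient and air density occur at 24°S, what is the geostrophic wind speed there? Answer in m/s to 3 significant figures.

51.4 m/s

With the same pressure gradient and density, V_g ∝ 1/f ∝ 1/sin φ.
V₂ = V₁ · sin φ₁ / sin φ₂ = 22.0 × sin 72° / sin 24°
V₂ = 22.0 × 0.9511/0.4067 = 51.4 m/s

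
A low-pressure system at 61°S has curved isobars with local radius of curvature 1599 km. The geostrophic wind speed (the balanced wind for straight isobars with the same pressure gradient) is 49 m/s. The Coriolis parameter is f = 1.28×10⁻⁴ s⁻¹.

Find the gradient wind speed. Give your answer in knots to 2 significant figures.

79 knots

Around a low, centrifugal force acts outward with Coriolis, so pressure-gradient force balances both:
(1/ρ)|∂P/∂n| = fV + V²/R  →  V² + fR·V − fR·V_g = 0
With fR = 1.28×10⁻⁴ × 1599×10³ m = 205 m/s:
V = [−fR + √((fR)² + 4 fR V_g)]/2 = [−205 + √(205² + 4×205×49)]/2 = 40.8 m/s
Subgeostrophic (V < V_g = 49 m/s), as expected around a low.
Converting: 40.8 m/s × 1.944 = 79 knots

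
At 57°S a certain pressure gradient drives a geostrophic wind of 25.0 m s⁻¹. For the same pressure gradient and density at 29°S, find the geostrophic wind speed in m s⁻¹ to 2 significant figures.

43 m s⁻¹

With the same pressure gradient and density, V_g ∝ 1/f ∝ 1/sin φ.
V₂ = V₁ · sin φ₁ / sin φ₂ = 25.0 × sin 57° / sin 29°
V₂ = 25.0 × 0.8387/0.4848 = 43 m s⁻¹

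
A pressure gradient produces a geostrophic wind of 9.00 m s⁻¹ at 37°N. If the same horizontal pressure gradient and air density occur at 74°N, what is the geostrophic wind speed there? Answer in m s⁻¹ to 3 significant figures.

With the same pressure gradient and density, V_g ∝ 1/f ∝ 1/sin φ.
V₂ = V₁ · sin φ₁ / sin φ₂ = 9.00 × sin 37° / sin 74°
V₂ = 9.00 × 0.6018/0.9613 = 5.63 m s⁻¹

5.63 m s⁻¹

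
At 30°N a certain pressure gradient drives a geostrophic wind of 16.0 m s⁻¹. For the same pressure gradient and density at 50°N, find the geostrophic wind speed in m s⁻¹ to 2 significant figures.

With the same pressure gradient and density, V_g ∝ 1/f ∝ 1/sin φ.
V₂ = V₁ · sin φ₁ / sin φ₂ = 16.0 × sin 30° / sin 50°
V₂ = 16.0 × 0.5000/0.7660 = 10 m s⁻¹

10 m s⁻¹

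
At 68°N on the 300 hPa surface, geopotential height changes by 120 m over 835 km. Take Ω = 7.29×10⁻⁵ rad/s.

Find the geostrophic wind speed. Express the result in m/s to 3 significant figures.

10.4 m/s

Coriolis parameter at 68°N:
f = 2Ω sin φ = 2 × 7.29×10⁻⁵ × sin 68° = 1.35×10⁻⁴ s⁻¹
Height gradient: |∂Z/∂n| = 120 m / 835000 m = 1.44×10⁻⁴
On a pressure surface, geostrophic balance gives V_g = (g/f)|∂Z/∂n|:
V_g = 9.81 × 1.44×10⁻⁴ / 1.35×10⁻⁴ = 10.4 m/s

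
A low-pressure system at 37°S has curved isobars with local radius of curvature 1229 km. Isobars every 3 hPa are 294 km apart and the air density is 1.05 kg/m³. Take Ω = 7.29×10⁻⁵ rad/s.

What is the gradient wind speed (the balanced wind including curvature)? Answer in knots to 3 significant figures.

Coriolis parameter at 37°S:
f = 2Ω sin φ = 2 × 7.29×10⁻⁵ × sin 37° = 8.77×10⁻⁵ s⁻¹
Pressure gradient: |∂P/∂n| = 300 Pa / 294000 m = 1.02×10⁻³ Pa/m
Geostrophic speed: V_g = |∂P/∂n|/(fρ) = 1.02×10⁻³/(8.77×10⁻⁵ × 1.05) = 11.1 m/s
Around a low, centrifugal force acts outward with Coriolis, so pressure-gradient force balances both:
(1/ρ)|∂P/∂n| = fV + V²/R  →  V² + fR·V − fR·V_g = 0
With fR = 8.77×10⁻⁵ × 1229×10³ m = 108 m/s:
V = [−fR + √((fR)² + 4 fR V_g)]/2 = [−108 + √(108² + 4×108×11.1)]/2 = 10.1 m/s
Subgeostrophic (V < V_g = 11.1 m/s), as expected around a low.
Converting: 10.1 m/s × 1.944 = 19.7 knots

19.7 knots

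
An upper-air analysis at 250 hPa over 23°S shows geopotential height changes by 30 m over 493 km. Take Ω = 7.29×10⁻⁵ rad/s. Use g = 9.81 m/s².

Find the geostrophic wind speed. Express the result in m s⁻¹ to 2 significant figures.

10 m s⁻¹

Coriolis parameter at 23°S:
f = 2Ω sin φ = 2 × 7.29×10⁻⁵ × sin 23° = 5.70×10⁻⁵ s⁻¹
Height gradient: |∂Z/∂n| = 30 m / 493000 m = 6.09×10⁻⁵
On a pressure surface, geostrophic balance gives V_g = (g/f)|∂Z/∂n|:
V_g = 9.81 × 6.09×10⁻⁵ / 5.70×10⁻⁵ = 10.5 m/s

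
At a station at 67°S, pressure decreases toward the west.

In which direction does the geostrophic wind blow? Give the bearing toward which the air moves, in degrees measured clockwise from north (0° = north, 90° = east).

The pressure-gradient force points toward the west (bearing 270°).
Geostrophic balance: in the Southern Hemisphere the Coriolis force deflects motion to the left, so the geostrophic wind blows 90° to the left of the pressure-gradient force (low pressure on the right).
Rotating 270° by 90° counterclockwise gives 180° — the wind blows toward the south.

180°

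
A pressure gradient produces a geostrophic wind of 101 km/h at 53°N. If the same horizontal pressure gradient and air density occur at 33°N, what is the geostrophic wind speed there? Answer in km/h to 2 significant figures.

With the same pressure gradient and density, V_g ∝ 1/f ∝ 1/sin φ.
V₂ = V₁ · sin φ₁ / sin φ₂ = 101 × sin 53° / sin 33°
V₂ = 101 × 0.7986/0.5446 = 150 km/h

150 km/h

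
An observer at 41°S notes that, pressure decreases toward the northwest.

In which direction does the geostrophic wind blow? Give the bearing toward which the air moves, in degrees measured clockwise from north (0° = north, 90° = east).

The pressure-gradient force points toward the northwest (bearing 315°).
Geostrophic balance: in the Southern Hemisphere the Coriolis force deflects motion to the left, so the geostrophic wind blows 90° to the left of the pressure-gradient force (low pressure on the right).
Rotating 315° by 90° counterclockwise gives 225° — the wind blows toward the southwest.

225°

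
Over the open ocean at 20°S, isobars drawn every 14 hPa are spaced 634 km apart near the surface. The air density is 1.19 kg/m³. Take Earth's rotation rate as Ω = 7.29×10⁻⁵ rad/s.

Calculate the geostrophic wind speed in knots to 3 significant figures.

Coriolis parameter at 20°S:
f = 2Ω sin φ = 2 × 7.29×10⁻⁵ × sin 20° = 4.99×10⁻⁵ s⁻¹
Pressure gradient: |∂P/∂n| = 1400 Pa / 634000 m = 2.21×10⁻³ Pa/m
Geostrophic balance (pressure-gradient force = Coriolis force):
V_g = (1/(fρ)) |∂P/∂n| = 2.21×10⁻³ / (4.99×10⁻⁵ × 1.19) = 37.2 m/s
Converting: 37.2 m/s × 1.944 = 72.3 knots

72.3 knots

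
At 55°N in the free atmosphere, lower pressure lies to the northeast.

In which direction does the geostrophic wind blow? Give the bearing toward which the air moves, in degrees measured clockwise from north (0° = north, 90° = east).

The pressure-gradient force points toward the northeast (bearing 045°).
Geostrophic balance: in the Northern Hemisphere the Coriolis force deflects motion to the right, so the geostrophic wind blows 90° to the right of the pressure-gradient force (low pressure on the left).
Rotating 045° by 90° clockwise gives 135° — the wind blows toward the southeast.

135°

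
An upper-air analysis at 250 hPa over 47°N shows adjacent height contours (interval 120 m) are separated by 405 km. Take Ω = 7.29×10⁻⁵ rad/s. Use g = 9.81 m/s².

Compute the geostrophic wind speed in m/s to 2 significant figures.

27 m/s

Coriolis parameter at 47°N:
f = 2Ω sin φ = 2 × 7.29×10⁻⁵ × sin 47° = 1.07×10⁻⁴ s⁻¹
Height gradient: |∂Z/∂n| = 120 m / 405000 m = 2.96×10⁻⁴
On a pressure surface, geostrophic balance gives V_g = (g/f)|∂Z/∂n|:
V_g = 9.81 × 2.96×10⁻⁴ / 1.07×10⁻⁴ = 27.3 m/s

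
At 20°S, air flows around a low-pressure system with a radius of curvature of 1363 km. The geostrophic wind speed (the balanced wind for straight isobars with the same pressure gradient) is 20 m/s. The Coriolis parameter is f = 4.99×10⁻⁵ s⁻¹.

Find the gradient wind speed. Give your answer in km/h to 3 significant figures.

58.2 km/h

Around a low, centrifugal force acts outward with Coriolis, so pressure-gradient force balances both:
(1/ρ)|∂P/∂n| = fV + V²/R  →  V² + fR·V − fR·V_g = 0
With fR = 4.99×10⁻⁵ × 1363×10³ m = 68.0 m/s:
V = [−fR + √((fR)² + 4 fR V_g)]/2 = [−68.0 + √(68.0² + 4×68.0×20)]/2 = 16.2 m/s
Subgeostrophic (V < V_g = 20 m/s), as expected around a low.
Converting: 16.2 m/s × 3.6 = 58.2 km/h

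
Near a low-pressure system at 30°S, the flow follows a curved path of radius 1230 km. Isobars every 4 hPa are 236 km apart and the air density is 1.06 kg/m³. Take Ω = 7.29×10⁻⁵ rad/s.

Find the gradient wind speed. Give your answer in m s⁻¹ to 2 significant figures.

18 m s⁻¹

Coriolis parameter at 30°S:
f = 2Ω sin φ = 2 × 7.29×10⁻⁵ × sin 30° = 7.29×10⁻⁵ s⁻¹
Pressure gradient: |∂P/∂n| = 400 Pa / 236000 m = 1.69×10⁻³ Pa/m
Geostrophic speed: V_g = |∂P/∂n|/(fρ) = 1.69×10⁻³/(7.29×10⁻⁵ × 1.06) = 21.9 m/s
Around a low, centrifugal force acts outward with Coriolis, so pressure-gradient force balances both:
(1/ρ)|∂P/∂n| = fV + V²/R  →  V² + fR·V − fR·V_g = 0
With fR = 7.29×10⁻⁵ × 1230×10³ m = 89.7 m/s:
V = [−fR + √((fR)² + 4 fR V_g)]/2 = [−89.7 + √(89.7² + 4×89.7×21.9)]/2 = 18.2 m/s
Subgeostrophic (V < V_g = 21.9 m/s), as expected around a low.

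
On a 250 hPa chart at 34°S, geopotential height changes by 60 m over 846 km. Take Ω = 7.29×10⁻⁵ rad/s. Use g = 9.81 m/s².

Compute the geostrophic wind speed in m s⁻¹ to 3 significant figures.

Coriolis parameter at 34°S:
f = 2Ω sin φ = 2 × 7.29×10⁻⁵ × sin 34° = 8.15×10⁻⁵ s⁻¹
Height gradient: |∂Z/∂n| = 60 m / 846000 m = 7.09×10⁻⁵
On a pressure surface, geostrophic balance gives V_g = (g/f)|∂Z/∂n|:
V_g = 9.81 × 7.09×10⁻⁵ / 8.15×10⁻⁵ = 8.53 m/s

8.53 m s⁻¹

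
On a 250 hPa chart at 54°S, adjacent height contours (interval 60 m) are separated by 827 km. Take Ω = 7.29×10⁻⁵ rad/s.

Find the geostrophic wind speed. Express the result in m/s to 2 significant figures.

Coriolis parameter at 54°S:
f = 2Ω sin φ = 2 × 7.29×10⁻⁵ × sin 54° = 1.18×10⁻⁴ s⁻¹
Height gradient: |∂Z/∂n| = 60 m / 827000 m = 7.26×10⁻⁵
On a pressure surface, geostrophic balance gives V_g = (g/f)|∂Z/∂n|:
V_g = 9.81 × 7.26×10⁻⁵ / 1.18×10⁻⁴ = 6.03 m/s

6.0 m/s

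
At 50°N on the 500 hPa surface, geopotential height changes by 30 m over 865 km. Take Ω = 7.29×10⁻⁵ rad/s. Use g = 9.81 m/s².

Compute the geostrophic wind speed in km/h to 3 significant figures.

11.0 km/h

Coriolis parameter at 50°N:
f = 2Ω sin φ = 2 × 7.29×10⁻⁵ × sin 50° = 1.12×10⁻⁴ s⁻¹
Height gradient: |∂Z/∂n| = 30 m / 865000 m = 3.47×10⁻⁵
On a pressure surface, geostrophic balance gives V_g = (g/f)|∂Z/∂n|:
V_g = 9.81 × 3.47×10⁻⁵ / 1.12×10⁻⁴ = 3.05 m/s
Converting: 3.05 m/s × 3.6 = 11.0 km/h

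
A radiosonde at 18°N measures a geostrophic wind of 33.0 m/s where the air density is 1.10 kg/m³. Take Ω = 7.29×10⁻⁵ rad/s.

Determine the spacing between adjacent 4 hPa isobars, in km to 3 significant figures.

Coriolis parameter at 18°N:
f = 2Ω sin φ = 2 × 7.29×10⁻⁵ × sin 18° = 4.51×10⁻⁵ s⁻¹
Geostrophic balance rearranged: |∂P/∂n| = f ρ V_g
|∂P/∂n| = 4.51×10⁻⁵ × 1.10 × 33.0 = 1.64×10⁻³ Pa/m
Isobar spacing: Δn = ΔP/|∂P/∂n| = 400 Pa / 1.64×10⁻³ Pa/m = 244576 m ≈ 245 km

245 km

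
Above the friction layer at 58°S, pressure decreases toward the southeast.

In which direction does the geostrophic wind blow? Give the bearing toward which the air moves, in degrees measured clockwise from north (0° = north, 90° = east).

045°

The pressure-gradient force points toward the southeast (bearing 135°).
Geostrophic balance: in the Southern Hemisphere the Coriolis force deflects motion to the left, so the geostrophic wind blows 90° to the left of the pressure-gradient force (low pressure on the right).
Rotating 135° by 90° counterclockwise gives 045° — the wind blows toward the northeast.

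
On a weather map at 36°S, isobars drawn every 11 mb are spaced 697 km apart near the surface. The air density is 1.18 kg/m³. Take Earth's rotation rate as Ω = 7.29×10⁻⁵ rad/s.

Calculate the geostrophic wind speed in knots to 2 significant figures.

30 knots

Coriolis parameter at 36°S:
f = 2Ω sin φ = 2 × 7.29×10⁻⁵ × sin 36° = 8.57×10⁻⁵ s⁻¹
Pressure gradient: |∂P/∂n| = 1100 Pa / 697000 m = 1.58×10⁻³ Pa/m
Geostrophic balance (pressure-gradient force = Coriolis force):
V_g = (1/(fρ)) |∂P/∂n| = 1.58×10⁻³ / (8.57×10⁻⁵ × 1.18) = 15.6 m/s
Converting: 15.6 m/s × 1.944 = 30 knots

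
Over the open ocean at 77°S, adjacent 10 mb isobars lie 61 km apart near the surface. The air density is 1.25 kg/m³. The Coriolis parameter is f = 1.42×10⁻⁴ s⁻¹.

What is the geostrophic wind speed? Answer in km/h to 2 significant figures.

Pressure gradient: |∂P/∂n| = 1000 Pa / 61000 m = 1.64×10⁻² Pa/m
Geostrophic balance (pressure-gradient force = Coriolis force):
V_g = (1/(fρ)) |∂P/∂n| = 1.64×10⁻² / (1.42×10⁻⁴ × 1.25) = 92.4 m/s
Converting: 92.4 m/s × 3.6 = 330 km/h

330 km/h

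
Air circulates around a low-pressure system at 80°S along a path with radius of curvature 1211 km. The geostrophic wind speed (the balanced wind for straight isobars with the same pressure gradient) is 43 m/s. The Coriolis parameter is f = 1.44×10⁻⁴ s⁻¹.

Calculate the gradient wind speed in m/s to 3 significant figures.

Around a low, centrifugal force acts outward with Coriolis, so pressure-gradient force balances both:
(1/ρ)|∂P/∂n| = fV + V²/R  →  V² + fR·V − fR·V_g = 0
With fR = 1.44×10⁻⁴ × 1211×10³ m = 174 m/s:
V = [−fR + √((fR)² + 4 fR V_g)]/2 = [−174 + √(174² + 4×174×43)]/2 = 35.7 m/s
Subgeostrophic (V < V_g = 43 m/s), as expected around a low.

35.7 m/s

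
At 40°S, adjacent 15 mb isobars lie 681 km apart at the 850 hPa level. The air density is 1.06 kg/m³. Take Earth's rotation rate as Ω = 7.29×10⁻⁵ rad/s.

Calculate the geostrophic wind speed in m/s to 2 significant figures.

22 m/s

Coriolis parameter at 40°S:
f = 2Ω sin φ = 2 × 7.29×10⁻⁵ × sin 40° = 9.37×10⁻⁵ s⁻¹
Pressure gradient: |∂P/∂n| = 1500 Pa / 681000 m = 2.20×10⁻³ Pa/m
Geostrophic balance (pressure-gradient force = Coriolis force):
V_g = (1/(fρ)) |∂P/∂n| = 2.20×10⁻³ / (9.37×10⁻⁵ × 1.06) = 22.2 m/s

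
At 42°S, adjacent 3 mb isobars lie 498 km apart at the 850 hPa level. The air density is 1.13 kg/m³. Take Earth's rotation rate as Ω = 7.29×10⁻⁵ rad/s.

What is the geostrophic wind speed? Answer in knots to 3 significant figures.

Coriolis parameter at 42°S:
f = 2Ω sin φ = 2 × 7.29×10⁻⁵ × sin 42° = 9.76×10⁻⁵ s⁻¹
Pressure gradient: |∂P/∂n| = 300 Pa / 498000 m = 6.02×10⁻⁴ Pa/m
Geostrophic balance (pressure-gradient force = Coriolis force):
V_g = (1/(fρ)) |∂P/∂n| = 6.02×10⁻⁴ / (9.76×10⁻⁵ × 1.13) = 5.46 m/s
Converting: 5.46 m/s × 1.944 = 10.6 knots

10.6 knots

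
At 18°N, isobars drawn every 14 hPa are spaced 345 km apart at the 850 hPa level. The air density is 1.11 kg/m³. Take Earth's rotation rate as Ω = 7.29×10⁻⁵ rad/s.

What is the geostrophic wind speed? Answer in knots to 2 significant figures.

160 knots

Coriolis parameter at 18°N:
f = 2Ω sin φ = 2 × 7.29×10⁻⁵ × sin 18° = 4.51×10⁻⁵ s⁻¹
Pressure gradient: |∂P/∂n| = 1400 Pa / 345000 m = 4.06×10⁻³ Pa/m
Geostrophic balance (pressure-gradient force = Coriolis force):
V_g = (1/(fρ)) |∂P/∂n| = 4.06×10⁻³ / (4.51×10⁻⁵ × 1.11) = 81.1 m/s
Converting: 81.1 m/s × 1.944 = 160 knots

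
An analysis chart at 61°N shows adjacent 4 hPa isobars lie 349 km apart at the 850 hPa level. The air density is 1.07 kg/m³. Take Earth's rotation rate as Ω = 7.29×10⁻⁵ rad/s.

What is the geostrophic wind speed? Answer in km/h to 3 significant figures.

30.2 km/h

Coriolis parameter at 61°N:
f = 2Ω sin φ = 2 × 7.29×10⁻⁵ × sin 61° = 1.28×10⁻⁴ s⁻¹
Pressure gradient: |∂P/∂n| = 400 Pa / 349000 m = 1.15×10⁻³ Pa/m
Geostrophic balance (pressure-gradient force = Coriolis force):
V_g = (1/(fρ)) |∂P/∂n| = 1.15×10⁻³ / (1.28×10⁻⁴ × 1.07) = 8.40 m/s
Converting: 8.40 m/s × 3.6 = 30.2 km/h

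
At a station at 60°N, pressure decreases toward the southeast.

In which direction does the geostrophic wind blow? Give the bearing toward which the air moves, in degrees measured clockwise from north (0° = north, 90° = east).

225°

The pressure-gradient force points toward the southeast (bearing 135°).
Geostrophic balance: in the Northern Hemisphere the Coriolis force deflects motion to the right, so the geostrophic wind blows 90° to the right of the pressure-gradient force (low pressure on the left).
Rotating 135° by 90° clockwise gives 225° — the wind blows toward the southwest.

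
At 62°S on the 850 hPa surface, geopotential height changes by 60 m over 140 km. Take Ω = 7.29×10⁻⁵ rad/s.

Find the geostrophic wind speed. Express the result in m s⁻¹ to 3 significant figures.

32.7 m s⁻¹

Coriolis parameter at 62°S:
f = 2Ω sin φ = 2 × 7.29×10⁻⁵ × sin 62° = 1.29×10⁻⁴ s⁻¹
Height gradient: |∂Z/∂n| = 60 m / 140000 m = 4.29×10⁻⁴
On a pressure surface, geostrophic balance gives V_g = (g/f)|∂Z/∂n|:
V_g = 9.81 × 4.29×10⁻⁴ / 1.29×10⁻⁴ = 32.7 m/s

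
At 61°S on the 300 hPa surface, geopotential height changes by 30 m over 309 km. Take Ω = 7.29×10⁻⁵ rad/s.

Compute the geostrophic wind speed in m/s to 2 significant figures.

Coriolis parameter at 61°S:
f = 2Ω sin φ = 2 × 7.29×10⁻⁵ × sin 61° = 1.28×10⁻⁴ s⁻¹
Height gradient: |∂Z/∂n| = 30 m / 309000 m = 9.71×10⁻⁵
On a pressure surface, geostrophic balance gives V_g = (g/f)|∂Z/∂n|:
V_g = 9.81 × 9.71×10⁻⁵ / 1.28×10⁻⁴ = 7.47 m/s

7.5 m/s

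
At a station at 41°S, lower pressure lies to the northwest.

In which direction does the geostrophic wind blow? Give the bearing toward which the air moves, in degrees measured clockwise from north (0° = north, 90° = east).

225°

The pressure-gradient force points toward the northwest (bearing 315°).
Geostrophic balance: in the Southern Hemisphere the Coriolis force deflects motion to the left, so the geostrophic wind blows 90° to the left of the pressure-gradient force (low pressure on the right).
Rotating 315° by 90° counterclockwise gives 225° — the wind blows toward the southwest.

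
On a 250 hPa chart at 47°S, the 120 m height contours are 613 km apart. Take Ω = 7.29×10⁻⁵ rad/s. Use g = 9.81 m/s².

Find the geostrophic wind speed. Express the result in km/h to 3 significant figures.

64.8 km/h

Coriolis parameter at 47°S:
f = 2Ω sin φ = 2 × 7.29×10⁻⁵ × sin 47° = 1.07×10⁻⁴ s⁻¹
Height gradient: |∂Z/∂n| = 120 m / 613000 m = 1.96×10⁻⁴
On a pressure surface, geostrophic balance gives V_g = (g/f)|∂Z/∂n|:
V_g = 9.81 × 1.96×10⁻⁴ / 1.07×10⁻⁴ = 18.0 m/s
Converting: 18.0 m/s × 3.6 = 64.8 km/h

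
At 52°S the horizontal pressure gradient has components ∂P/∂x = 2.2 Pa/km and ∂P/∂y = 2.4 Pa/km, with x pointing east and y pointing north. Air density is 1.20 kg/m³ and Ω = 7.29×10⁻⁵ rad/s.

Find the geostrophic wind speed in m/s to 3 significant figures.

Coriolis parameter at 52°S:
f = 2Ω sin φ = 2 × 7.29×10⁻⁵ × sin 52° = 1.15×10⁻⁴ s⁻¹
In the Southern Hemisphere f is negative: f = −1.15×10⁻⁴ s⁻¹.
Component geostrophic relations (x east, y north):
u_g = −(1/(fρ)) ∂P/∂y,  v_g = (1/(fρ)) ∂P/∂x
u_g = −(2.4×10⁻³)/(−1.15×10⁻⁴ × 1.20) = 17.4 m/s;  v_g = (2.2×10⁻³)/(−1.15×10⁻⁴ × 1.20) = −16.0 m/s
|V_g| = √(u_g² + v_g²) = 23.6 m/s

23.6 m/s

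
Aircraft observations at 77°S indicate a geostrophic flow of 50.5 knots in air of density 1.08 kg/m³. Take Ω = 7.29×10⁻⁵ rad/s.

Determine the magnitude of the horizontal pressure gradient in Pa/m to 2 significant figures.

Coriolis parameter at 77°S:
f = 2Ω sin φ = 2 × 7.29×10⁻⁵ × sin 77° = 1.42×10⁻⁴ s⁻¹
Wind speed in SI: 50.5 knots = 26.0 m/s
Geostrophic balance rearranged: |∂P/∂n| = f ρ V_g
|∂P/∂n| = 1.42×10⁻⁴ × 1.08 × 26.0 = 3.99×10⁻³ Pa/m

4.0×10⁻³ Pa/m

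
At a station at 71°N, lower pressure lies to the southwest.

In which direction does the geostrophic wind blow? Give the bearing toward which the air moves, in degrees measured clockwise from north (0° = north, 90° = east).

315°

The pressure-gradient force points toward the southwest (bearing 225°).
Geostrophic balance: in the Northern Hemisphere the Coriolis force deflects motion to the right, so the geostrophic wind blows 90° to the right of the pressure-gradient force (low pressure on the left).
Rotating 225° by 90° clockwise gives 315° — the wind blows toward the northwest.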